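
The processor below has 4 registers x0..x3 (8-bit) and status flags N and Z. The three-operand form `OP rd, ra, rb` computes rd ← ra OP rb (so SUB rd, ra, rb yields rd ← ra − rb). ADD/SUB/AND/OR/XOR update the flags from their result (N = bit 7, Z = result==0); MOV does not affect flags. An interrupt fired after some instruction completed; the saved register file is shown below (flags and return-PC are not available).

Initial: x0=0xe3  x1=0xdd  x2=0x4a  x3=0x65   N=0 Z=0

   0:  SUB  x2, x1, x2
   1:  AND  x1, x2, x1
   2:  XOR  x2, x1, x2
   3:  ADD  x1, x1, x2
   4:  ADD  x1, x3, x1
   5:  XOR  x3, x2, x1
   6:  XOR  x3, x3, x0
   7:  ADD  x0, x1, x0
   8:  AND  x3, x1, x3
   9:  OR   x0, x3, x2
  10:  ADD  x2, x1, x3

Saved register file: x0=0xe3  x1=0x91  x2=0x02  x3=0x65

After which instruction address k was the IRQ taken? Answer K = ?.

K = 2

after  0: x0=0xe3 x1=0xdd x2=0x93 x3=0x65  N=1 Z=0
after  1: x0=0xe3 x1=0x91 x2=0x93 x3=0x65  N=1 Z=0
after  2: x0=0xe3 x1=0x91 x2=0x02 x3=0x65  N=0 Z=0
-- IRQ taken; context saved, return-PC = 3 --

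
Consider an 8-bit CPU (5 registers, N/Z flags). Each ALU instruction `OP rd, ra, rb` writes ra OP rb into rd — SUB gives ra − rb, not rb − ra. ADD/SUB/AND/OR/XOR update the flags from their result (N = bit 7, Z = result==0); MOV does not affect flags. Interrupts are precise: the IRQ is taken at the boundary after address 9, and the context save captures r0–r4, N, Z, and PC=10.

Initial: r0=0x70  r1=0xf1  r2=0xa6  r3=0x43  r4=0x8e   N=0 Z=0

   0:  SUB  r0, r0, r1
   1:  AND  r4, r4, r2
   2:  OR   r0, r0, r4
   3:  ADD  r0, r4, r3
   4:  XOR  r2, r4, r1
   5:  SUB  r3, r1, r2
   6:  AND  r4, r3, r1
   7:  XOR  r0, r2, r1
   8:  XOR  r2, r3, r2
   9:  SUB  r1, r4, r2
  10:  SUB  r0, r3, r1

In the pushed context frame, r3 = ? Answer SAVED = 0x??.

after  0: r0=0x7f r1=0xf1 r2=0xa6 r3=0x43 r4=0x8e  N=0 Z=0
after  1: r0=0x7f r1=0xf1 r2=0xa6 r3=0x43 r4=0x86  N=1 Z=0
after  2: r0=0xff r1=0xf1 r2=0xa6 r3=0x43 r4=0x86  N=1 Z=0
after  3: r0=0xc9 r1=0xf1 r2=0xa6 r3=0x43 r4=0x86  N=1 Z=0
after  4: r0=0xc9 r1=0xf1 r2=0x77 r3=0x43 r4=0x86  N=0 Z=0
after  5: r0=0xc9 r1=0xf1 r2=0x77 r3=0x7a r4=0x86  N=0 Z=0
after  6: r0=0xc9 r1=0xf1 r2=0x77 r3=0x7a r4=0x70  N=0 Z=0
after  7: r0=0x86 r1=0xf1 r2=0x77 r3=0x7a r4=0x70  N=1 Z=0
after  8: r0=0x86 r1=0xf1 r2=0x0d r3=0x7a r4=0x70  N=0 Z=0
after  9: r0=0x86 r1=0x63 r2=0x0d r3=0x7a r4=0x70  N=0 Z=0
-- IRQ taken; context saved, return-PC = 10 --

SAVED = 0x7a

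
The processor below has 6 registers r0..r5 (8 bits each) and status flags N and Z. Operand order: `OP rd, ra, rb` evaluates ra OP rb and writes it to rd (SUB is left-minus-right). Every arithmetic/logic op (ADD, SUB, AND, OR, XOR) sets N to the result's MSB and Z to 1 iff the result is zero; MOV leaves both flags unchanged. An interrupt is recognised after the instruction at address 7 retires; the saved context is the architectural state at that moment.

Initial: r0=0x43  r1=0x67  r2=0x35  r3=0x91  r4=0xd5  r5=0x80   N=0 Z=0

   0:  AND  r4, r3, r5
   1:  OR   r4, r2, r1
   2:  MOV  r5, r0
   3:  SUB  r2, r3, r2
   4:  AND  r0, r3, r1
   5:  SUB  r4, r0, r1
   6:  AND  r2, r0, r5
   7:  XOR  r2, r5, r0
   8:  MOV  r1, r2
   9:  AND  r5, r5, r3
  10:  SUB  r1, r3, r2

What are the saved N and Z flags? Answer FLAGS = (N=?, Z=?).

FLAGS = (N=0, Z=0)

after  0: r0=0x43 r1=0x67 r2=0x35 r3=0x91 r4=0x80 r5=0x80  N=1 Z=0
after  1: r0=0x43 r1=0x67 r2=0x35 r3=0x91 r4=0x77 r5=0x80  N=0 Z=0
after  2: r0=0x43 r1=0x67 r2=0x35 r3=0x91 r4=0x77 r5=0x43  N=0 Z=0
after  3: r0=0x43 r1=0x67 r2=0x5c r3=0x91 r4=0x77 r5=0x43  N=0 Z=0
after  4: r0=0x01 r1=0x67 r2=0x5c r3=0x91 r4=0x77 r5=0x43  N=0 Z=0
after  5: r0=0x01 r1=0x67 r2=0x5c r3=0x91 r4=0x9a r5=0x43  N=1 Z=0
after  6: r0=0x01 r1=0x67 r2=0x01 r3=0x91 r4=0x9a r5=0x43  N=0 Z=0
after  7: r0=0x01 r1=0x67 r2=0x42 r3=0x91 r4=0x9a r5=0x43  N=0 Z=0
-- IRQ taken; context saved, return-PC = 8 --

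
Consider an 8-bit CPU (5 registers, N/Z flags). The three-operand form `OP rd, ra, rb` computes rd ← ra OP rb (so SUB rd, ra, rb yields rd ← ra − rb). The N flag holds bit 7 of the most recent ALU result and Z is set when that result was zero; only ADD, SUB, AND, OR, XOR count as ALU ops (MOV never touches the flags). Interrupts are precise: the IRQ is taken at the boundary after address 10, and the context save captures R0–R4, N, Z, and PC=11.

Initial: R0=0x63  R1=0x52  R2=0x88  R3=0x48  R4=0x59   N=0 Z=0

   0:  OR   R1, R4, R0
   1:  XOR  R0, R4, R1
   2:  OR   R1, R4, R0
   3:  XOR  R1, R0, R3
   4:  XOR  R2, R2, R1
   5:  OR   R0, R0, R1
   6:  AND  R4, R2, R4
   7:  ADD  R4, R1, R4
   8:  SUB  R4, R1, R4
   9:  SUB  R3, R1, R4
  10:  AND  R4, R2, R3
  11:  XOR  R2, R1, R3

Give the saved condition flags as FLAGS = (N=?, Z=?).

FLAGS = (N=1, Z=0)

after  0: R0=0x63 R1=0x7b R2=0x88 R3=0x48 R4=0x59  N=0 Z=0
after  1: R0=0x22 R1=0x7b R2=0x88 R3=0x48 R4=0x59  N=0 Z=0
after  2: R0=0x22 R1=0x7b R2=0x88 R3=0x48 R4=0x59  N=0 Z=0
after  3: R0=0x22 R1=0x6a R2=0x88 R3=0x48 R4=0x59  N=0 Z=0
after  4: R0=0x22 R1=0x6a R2=0xe2 R3=0x48 R4=0x59  N=1 Z=0
after  5: R0=0x6a R1=0x6a R2=0xe2 R3=0x48 R4=0x59  N=0 Z=0
after  6: R0=0x6a R1=0x6a R2=0xe2 R3=0x48 R4=0x40  N=0 Z=0
after  7: R0=0x6a R1=0x6a R2=0xe2 R3=0x48 R4=0xaa  N=1 Z=0
after  8: R0=0x6a R1=0x6a R2=0xe2 R3=0x48 R4=0xc0  N=1 Z=0
after  9: R0=0x6a R1=0x6a R2=0xe2 R3=0xaa R4=0xc0  N=1 Z=0
after 10: R0=0x6a R1=0x6a R2=0xe2 R3=0xaa R4=0xa2  N=1 Z=0
-- IRQ taken; context saved, return-PC = 11 --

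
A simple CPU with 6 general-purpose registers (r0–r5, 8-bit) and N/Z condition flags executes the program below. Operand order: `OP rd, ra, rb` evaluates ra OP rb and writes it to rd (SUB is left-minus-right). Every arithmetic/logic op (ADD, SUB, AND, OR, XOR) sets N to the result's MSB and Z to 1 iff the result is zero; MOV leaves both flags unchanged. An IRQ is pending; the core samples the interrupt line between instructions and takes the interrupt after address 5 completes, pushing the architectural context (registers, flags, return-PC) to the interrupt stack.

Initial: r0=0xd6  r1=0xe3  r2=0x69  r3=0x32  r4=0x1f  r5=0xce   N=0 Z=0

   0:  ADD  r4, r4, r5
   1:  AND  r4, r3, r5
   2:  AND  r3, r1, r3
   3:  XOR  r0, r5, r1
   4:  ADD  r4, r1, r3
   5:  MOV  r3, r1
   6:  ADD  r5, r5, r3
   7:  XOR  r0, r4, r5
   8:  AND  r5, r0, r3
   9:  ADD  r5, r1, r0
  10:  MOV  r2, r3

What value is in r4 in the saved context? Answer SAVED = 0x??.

after  0: r0=0xd6 r1=0xe3 r2=0x69 r3=0x32 r4=0xed r5=0xce  N=1 Z=0
after  1: r0=0xd6 r1=0xe3 r2=0x69 r3=0x32 r4=0x02 r5=0xce  N=0 Z=0
after  2: r0=0xd6 r1=0xe3 r2=0x69 r3=0x22 r4=0x02 r5=0xce  N=0 Z=0
after  3: r0=0x2d r1=0xe3 r2=0x69 r3=0x22 r4=0x02 r5=0xce  N=0 Z=0
after  4: r0=0x2d r1=0xe3 r2=0x69 r3=0x22 r4=0x05 r5=0xce  N=0 Z=0
after  5: r0=0x2d r1=0xe3 r2=0x69 r3=0xe3 r4=0x05 r5=0xce  N=0 Z=0
-- IRQ taken; context saved, return-PC = 6 --

SAVED = 0x05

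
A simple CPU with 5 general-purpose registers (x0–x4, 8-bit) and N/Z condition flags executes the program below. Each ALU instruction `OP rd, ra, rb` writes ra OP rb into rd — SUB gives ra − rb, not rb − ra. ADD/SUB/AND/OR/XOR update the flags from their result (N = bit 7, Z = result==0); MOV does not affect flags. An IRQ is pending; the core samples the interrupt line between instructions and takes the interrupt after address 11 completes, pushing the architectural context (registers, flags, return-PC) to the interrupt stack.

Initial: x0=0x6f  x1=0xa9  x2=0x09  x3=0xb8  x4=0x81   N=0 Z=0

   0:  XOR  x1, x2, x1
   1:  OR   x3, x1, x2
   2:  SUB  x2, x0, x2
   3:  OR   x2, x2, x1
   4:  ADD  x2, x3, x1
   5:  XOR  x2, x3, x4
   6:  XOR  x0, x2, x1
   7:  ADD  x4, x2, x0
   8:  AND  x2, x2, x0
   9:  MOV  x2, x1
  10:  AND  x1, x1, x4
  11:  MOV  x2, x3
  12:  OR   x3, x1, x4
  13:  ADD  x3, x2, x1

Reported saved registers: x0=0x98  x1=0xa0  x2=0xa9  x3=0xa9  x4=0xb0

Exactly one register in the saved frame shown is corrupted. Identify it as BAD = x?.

BAD = x0

after  0: x0=0x6f x1=0xa0 x2=0x09 x3=0xb8 x4=0x81  N=1 Z=0
after  1: x0=0x6f x1=0xa0 x2=0x09 x3=0xa9 x4=0x81  N=1 Z=0
after  2: x0=0x6f x1=0xa0 x2=0x66 x3=0xa9 x4=0x81  N=0 Z=0
after  3: x0=0x6f x1=0xa0 x2=0xe6 x3=0xa9 x4=0x81  N=1 Z=0
after  4: x0=0x6f x1=0xa0 x2=0x49 x3=0xa9 x4=0x81  N=0 Z=0
after  5: x0=0x6f x1=0xa0 x2=0x28 x3=0xa9 x4=0x81  N=0 Z=0
after  6: x0=0x88 x1=0xa0 x2=0x28 x3=0xa9 x4=0x81  N=1 Z=0
after  7: x0=0x88 x1=0xa0 x2=0x28 x3=0xa9 x4=0xb0  N=1 Z=0
after  8: x0=0x88 x1=0xa0 x2=0x08 x3=0xa9 x4=0xb0  N=0 Z=0
after  9: x0=0x88 x1=0xa0 x2=0xa0 x3=0xa9 x4=0xb0  N=0 Z=0
after 10: x0=0x88 x1=0xa0 x2=0xa0 x3=0xa9 x4=0xb0  N=1 Z=0
after 11: x0=0x88 x1=0xa0 x2=0xa9 x3=0xa9 x4=0xb0  N=1 Z=0
-- IRQ taken; context saved, return-PC = 12 --
mismatch: x0: reported 0x98 vs actual 0x88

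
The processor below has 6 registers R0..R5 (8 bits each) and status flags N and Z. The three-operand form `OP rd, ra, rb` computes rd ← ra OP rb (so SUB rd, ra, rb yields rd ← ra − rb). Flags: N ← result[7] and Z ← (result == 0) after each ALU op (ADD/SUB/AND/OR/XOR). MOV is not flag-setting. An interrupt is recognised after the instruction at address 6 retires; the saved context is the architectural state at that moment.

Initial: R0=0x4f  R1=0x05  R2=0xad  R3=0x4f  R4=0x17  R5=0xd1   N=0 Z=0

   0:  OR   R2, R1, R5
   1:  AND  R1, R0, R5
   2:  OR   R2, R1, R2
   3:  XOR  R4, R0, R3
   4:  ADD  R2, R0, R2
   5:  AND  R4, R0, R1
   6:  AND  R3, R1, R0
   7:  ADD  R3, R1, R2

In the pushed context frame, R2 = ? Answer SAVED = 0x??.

after  0: R0=0x4f R1=0x05 R2=0xd5 R3=0x4f R4=0x17 R5=0xd1  N=1 Z=0
after  1: R0=0x4f R1=0x41 R2=0xd5 R3=0x4f R4=0x17 R5=0xd1  N=0 Z=0
after  2: R0=0x4f R1=0x41 R2=0xd5 R3=0x4f R4=0x17 R5=0xd1  N=1 Z=0
after  3: R0=0x4f R1=0x41 R2=0xd5 R3=0x4f R4=0x00 R5=0xd1  N=0 Z=1
after  4: R0=0x4f R1=0x41 R2=0x24 R3=0x4f R4=0x00 R5=0xd1  N=0 Z=0
after  5: R0=0x4f R1=0x41 R2=0x24 R3=0x4f R4=0x41 R5=0xd1  N=0 Z=0
after  6: R0=0x4f R1=0x41 R2=0x24 R3=0x41 R4=0x41 R5=0xd1  N=0 Z=0
-- IRQ taken; context saved, return-PC = 7 --

SAVED = 0x24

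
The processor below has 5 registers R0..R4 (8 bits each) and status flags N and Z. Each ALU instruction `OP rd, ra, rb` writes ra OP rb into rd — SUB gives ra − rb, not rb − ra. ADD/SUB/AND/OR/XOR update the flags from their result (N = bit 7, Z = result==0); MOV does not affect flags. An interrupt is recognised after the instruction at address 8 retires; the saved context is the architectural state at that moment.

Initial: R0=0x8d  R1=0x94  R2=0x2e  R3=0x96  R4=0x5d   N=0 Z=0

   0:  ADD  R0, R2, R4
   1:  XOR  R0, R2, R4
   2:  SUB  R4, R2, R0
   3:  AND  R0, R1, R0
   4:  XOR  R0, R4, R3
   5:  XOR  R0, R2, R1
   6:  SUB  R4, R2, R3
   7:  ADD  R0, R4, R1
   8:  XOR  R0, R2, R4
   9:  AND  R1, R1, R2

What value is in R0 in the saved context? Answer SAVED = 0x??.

SAVED = 0xb6

after  0: R0=0x8b R1=0x94 R2=0x2e R3=0x96 R4=0x5d  N=1 Z=0
after  1: R0=0x73 R1=0x94 R2=0x2e R3=0x96 R4=0x5d  N=0 Z=0
after  2: R0=0x73 R1=0x94 R2=0x2e R3=0x96 R4=0xbb  N=1 Z=0
after  3: R0=0x10 R1=0x94 R2=0x2e R3=0x96 R4=0xbb  N=0 Z=0
after  4: R0=0x2d R1=0x94 R2=0x2e R3=0x96 R4=0xbb  N=0 Z=0
after  5: R0=0xba R1=0x94 R2=0x2e R3=0x96 R4=0xbb  N=1 Z=0
after  6: R0=0xba R1=0x94 R2=0x2e R3=0x96 R4=0x98  N=1 Z=0
after  7: R0=0x2c R1=0x94 R2=0x2e R3=0x96 R4=0x98  N=0 Z=0
after  8: R0=0xb6 R1=0x94 R2=0x2e R3=0x96 R4=0x98  N=1 Z=0
-- IRQ taken; context saved, return-PC = 9 --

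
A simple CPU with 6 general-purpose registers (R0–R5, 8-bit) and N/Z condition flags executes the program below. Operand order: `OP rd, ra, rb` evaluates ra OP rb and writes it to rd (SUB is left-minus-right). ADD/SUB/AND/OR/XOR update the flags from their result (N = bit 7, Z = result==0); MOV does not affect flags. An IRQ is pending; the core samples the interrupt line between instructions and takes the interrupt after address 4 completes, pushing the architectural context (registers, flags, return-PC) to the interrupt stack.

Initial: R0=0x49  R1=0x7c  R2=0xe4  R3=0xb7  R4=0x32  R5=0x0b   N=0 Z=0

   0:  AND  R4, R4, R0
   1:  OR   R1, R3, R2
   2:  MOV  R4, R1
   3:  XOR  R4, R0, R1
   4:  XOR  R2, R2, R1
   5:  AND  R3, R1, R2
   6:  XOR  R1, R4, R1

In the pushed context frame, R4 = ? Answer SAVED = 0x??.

after  0: R0=0x49 R1=0x7c R2=0xe4 R3=0xb7 R4=0x00 R5=0x0b  N=0 Z=1
after  1: R0=0x49 R1=0xf7 R2=0xe4 R3=0xb7 R4=0x00 R5=0x0b  N=1 Z=0
after  2: R0=0x49 R1=0xf7 R2=0xe4 R3=0xb7 R4=0xf7 R5=0x0b  N=1 Z=0
after  3: R0=0x49 R1=0xf7 R2=0xe4 R3=0xb7 R4=0xbe R5=0x0b  N=1 Z=0
after  4: R0=0x49 R1=0xf7 R2=0x13 R3=0xb7 R4=0xbe R5=0x0b  N=0 Z=0
-- IRQ taken; context saved, return-PC = 5 --

SAVED = 0xbe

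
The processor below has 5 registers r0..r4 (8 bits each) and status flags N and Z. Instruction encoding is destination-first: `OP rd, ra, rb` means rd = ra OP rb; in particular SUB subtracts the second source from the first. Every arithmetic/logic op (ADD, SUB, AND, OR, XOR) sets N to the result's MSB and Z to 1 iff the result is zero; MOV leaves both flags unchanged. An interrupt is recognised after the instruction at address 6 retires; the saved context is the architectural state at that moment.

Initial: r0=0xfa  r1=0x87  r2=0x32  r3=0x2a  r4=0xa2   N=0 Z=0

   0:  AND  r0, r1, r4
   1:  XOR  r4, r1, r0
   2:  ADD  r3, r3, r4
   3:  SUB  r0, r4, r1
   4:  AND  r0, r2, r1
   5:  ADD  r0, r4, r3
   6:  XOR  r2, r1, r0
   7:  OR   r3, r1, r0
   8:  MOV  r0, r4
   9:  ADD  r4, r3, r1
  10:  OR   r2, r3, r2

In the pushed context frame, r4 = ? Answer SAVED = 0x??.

after  0: r0=0x82 r1=0x87 r2=0x32 r3=0x2a r4=0xa2  N=1 Z=0
after  1: r0=0x82 r1=0x87 r2=0x32 r3=0x2a r4=0x05  N=0 Z=0
after  2: r0=0x82 r1=0x87 r2=0x32 r3=0x2f r4=0x05  N=0 Z=0
after  3: r0=0x7e r1=0x87 r2=0x32 r3=0x2f r4=0x05  N=0 Z=0
after  4: r0=0x02 r1=0x87 r2=0x32 r3=0x2f r4=0x05  N=0 Z=0
after  5: r0=0x34 r1=0x87 r2=0x32 r3=0x2f r4=0x05  N=0 Z=0
after  6: r0=0x34 r1=0x87 r2=0xb3 r3=0x2f r4=0x05  N=1 Z=0
-- IRQ taken; context saved, return-PC = 7 --

SAVED = 0x05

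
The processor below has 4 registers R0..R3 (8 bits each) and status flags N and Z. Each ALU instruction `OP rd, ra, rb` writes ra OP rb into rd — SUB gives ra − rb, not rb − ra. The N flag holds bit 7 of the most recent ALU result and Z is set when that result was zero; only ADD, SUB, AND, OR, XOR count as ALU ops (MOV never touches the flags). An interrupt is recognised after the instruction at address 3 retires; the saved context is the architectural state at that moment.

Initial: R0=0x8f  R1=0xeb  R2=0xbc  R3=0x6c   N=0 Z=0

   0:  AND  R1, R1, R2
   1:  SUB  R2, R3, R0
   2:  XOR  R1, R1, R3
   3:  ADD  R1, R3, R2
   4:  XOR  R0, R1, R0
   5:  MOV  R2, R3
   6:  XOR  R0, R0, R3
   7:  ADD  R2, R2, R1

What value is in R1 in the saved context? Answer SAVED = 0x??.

SAVED = 0x49

after  0: R0=0x8f R1=0xa8 R2=0xbc R3=0x6c  N=1 Z=0
after  1: R0=0x8f R1=0xa8 R2=0xdd R3=0x6c  N=1 Z=0
after  2: R0=0x8f R1=0xc4 R2=0xdd R3=0x6c  N=1 Z=0
after  3: R0=0x8f R1=0x49 R2=0xdd R3=0x6c  N=0 Z=0
-- IRQ taken; context saved, return-PC = 4 --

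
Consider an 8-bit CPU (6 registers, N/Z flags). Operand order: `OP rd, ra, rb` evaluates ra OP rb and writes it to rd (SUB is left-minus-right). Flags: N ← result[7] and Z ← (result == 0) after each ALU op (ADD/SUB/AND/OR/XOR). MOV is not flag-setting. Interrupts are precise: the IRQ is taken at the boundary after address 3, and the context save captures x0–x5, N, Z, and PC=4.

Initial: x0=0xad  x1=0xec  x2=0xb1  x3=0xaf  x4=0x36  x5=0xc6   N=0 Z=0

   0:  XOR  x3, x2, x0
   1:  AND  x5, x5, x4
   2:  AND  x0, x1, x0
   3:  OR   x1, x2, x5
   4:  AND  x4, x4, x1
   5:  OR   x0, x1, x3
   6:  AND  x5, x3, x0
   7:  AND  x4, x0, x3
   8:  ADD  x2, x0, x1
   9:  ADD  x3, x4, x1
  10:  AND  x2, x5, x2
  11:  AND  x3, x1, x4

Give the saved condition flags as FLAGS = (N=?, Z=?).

FLAGS = (N=1, Z=0)

after  0: x0=0xad x1=0xec x2=0xb1 x3=0x1c x4=0x36 x5=0xc6  N=0 Z=0
after  1: x0=0xad x1=0xec x2=0xb1 x3=0x1c x4=0x36 x5=0x06  N=0 Z=0
after  2: x0=0xac x1=0xec x2=0xb1 x3=0x1c x4=0x36 x5=0x06  N=1 Z=0
after  3: x0=0xac x1=0xb7 x2=0xb1 x3=0x1c x4=0x36 x5=0x06  N=1 Z=0
-- IRQ taken; context saved, return-PC = 4 --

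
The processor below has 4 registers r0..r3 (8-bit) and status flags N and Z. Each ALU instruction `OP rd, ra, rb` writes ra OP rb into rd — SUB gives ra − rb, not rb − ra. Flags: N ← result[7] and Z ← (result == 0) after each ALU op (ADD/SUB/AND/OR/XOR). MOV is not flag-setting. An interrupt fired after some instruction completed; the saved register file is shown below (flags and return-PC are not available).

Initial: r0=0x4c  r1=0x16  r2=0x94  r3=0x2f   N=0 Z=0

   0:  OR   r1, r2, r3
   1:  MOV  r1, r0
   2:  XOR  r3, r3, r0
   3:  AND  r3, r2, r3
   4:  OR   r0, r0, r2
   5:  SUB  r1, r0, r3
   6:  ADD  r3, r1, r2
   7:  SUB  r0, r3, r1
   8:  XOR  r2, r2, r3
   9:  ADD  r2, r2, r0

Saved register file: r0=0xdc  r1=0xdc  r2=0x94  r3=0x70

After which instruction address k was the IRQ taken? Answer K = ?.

K = 6

after  0: r0=0x4c r1=0xbf r2=0x94 r3=0x2f  N=1 Z=0
after  1: r0=0x4c r1=0x4c r2=0x94 r3=0x2f  N=1 Z=0
after  2: r0=0x4c r1=0x4c r2=0x94 r3=0x63  N=0 Z=0
after  3: r0=0x4c r1=0x4c r2=0x94 r3=0x00  N=0 Z=1
after  4: r0=0xdc r1=0x4c r2=0x94 r3=0x00  N=1 Z=0
after  5: r0=0xdc r1=0xdc r2=0x94 r3=0x00  N=1 Z=0
after  6: r0=0xdc r1=0xdc r2=0x94 r3=0x70  N=0 Z=0
-- IRQ taken; context saved, return-PC = 7 --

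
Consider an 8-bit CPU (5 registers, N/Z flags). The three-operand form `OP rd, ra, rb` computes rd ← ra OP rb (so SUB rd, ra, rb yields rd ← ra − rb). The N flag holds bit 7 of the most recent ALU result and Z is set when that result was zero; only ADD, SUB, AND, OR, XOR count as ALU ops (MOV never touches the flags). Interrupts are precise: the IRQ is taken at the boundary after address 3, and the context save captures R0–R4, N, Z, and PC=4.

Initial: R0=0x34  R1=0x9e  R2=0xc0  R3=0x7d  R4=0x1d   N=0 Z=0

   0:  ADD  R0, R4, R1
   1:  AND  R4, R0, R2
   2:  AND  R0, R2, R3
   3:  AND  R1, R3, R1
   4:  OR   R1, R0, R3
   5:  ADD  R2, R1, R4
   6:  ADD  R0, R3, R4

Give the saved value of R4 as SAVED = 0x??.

SAVED = 0x80

after  0: R0=0xbb R1=0x9e R2=0xc0 R3=0x7d R4=0x1d  N=1 Z=0
after  1: R0=0xbb R1=0x9e R2=0xc0 R3=0x7d R4=0x80  N=1 Z=0
after  2: R0=0x40 R1=0x9e R2=0xc0 R3=0x7d R4=0x80  N=0 Z=0
after  3: R0=0x40 R1=0x1c R2=0xc0 R3=0x7d R4=0x80  N=0 Z=0
-- IRQ taken; context saved, return-PC = 4 --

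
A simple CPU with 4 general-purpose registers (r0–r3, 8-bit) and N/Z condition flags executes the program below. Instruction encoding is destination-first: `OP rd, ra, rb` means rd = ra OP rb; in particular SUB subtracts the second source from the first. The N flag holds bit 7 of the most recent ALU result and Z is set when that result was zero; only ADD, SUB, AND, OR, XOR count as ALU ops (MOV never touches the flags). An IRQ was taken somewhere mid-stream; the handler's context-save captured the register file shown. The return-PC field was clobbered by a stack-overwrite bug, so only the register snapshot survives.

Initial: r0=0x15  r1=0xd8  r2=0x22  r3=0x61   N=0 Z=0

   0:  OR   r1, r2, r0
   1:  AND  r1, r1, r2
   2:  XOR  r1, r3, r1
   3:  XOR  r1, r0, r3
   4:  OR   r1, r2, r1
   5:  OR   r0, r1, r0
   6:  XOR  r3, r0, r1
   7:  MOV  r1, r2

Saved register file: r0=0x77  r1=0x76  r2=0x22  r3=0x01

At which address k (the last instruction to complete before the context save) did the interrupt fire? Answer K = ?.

K = 6

after  0: r0=0x15 r1=0x37 r2=0x22 r3=0x61  N=0 Z=0
after  1: r0=0x15 r1=0x22 r2=0x22 r3=0x61  N=0 Z=0
after  2: r0=0x15 r1=0x43 r2=0x22 r3=0x61  N=0 Z=0
after  3: r0=0x15 r1=0x74 r2=0x22 r3=0x61  N=0 Z=0
after  4: r0=0x15 r1=0x76 r2=0x22 r3=0x61  N=0 Z=0
after  5: r0=0x77 r1=0x76 r2=0x22 r3=0x61  N=0 Z=0
after  6: r0=0x77 r1=0x76 r2=0x22 r3=0x01  N=0 Z=0
-- IRQ taken; context saved, return-PC = 7 --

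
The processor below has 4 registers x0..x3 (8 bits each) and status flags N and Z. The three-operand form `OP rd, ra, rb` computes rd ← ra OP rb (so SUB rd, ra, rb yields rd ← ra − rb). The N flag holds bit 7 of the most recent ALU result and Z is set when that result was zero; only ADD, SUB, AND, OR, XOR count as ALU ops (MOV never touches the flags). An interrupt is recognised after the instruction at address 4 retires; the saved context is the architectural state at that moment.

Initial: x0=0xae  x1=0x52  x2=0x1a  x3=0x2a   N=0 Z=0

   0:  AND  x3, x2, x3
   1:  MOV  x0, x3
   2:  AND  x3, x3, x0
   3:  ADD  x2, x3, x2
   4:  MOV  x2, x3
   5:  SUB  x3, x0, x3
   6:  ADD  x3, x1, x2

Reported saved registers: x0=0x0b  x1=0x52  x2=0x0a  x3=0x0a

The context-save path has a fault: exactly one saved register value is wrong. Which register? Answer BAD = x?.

BAD = x0

after  0: x0=0xae x1=0x52 x2=0x1a x3=0x0a  N=0 Z=0
after  1: x0=0x0a x1=0x52 x2=0x1a x3=0x0a  N=0 Z=0
after  2: x0=0x0a x1=0x52 x2=0x1a x3=0x0a  N=0 Z=0
after  3: x0=0x0a x1=0x52 x2=0x24 x3=0x0a  N=0 Z=0
after  4: x0=0x0a x1=0x52 x2=0x0a x3=0x0a  N=0 Z=0
-- IRQ taken; context saved, return-PC = 5 --
mismatch: x0: reported 0x0b vs actual 0x0a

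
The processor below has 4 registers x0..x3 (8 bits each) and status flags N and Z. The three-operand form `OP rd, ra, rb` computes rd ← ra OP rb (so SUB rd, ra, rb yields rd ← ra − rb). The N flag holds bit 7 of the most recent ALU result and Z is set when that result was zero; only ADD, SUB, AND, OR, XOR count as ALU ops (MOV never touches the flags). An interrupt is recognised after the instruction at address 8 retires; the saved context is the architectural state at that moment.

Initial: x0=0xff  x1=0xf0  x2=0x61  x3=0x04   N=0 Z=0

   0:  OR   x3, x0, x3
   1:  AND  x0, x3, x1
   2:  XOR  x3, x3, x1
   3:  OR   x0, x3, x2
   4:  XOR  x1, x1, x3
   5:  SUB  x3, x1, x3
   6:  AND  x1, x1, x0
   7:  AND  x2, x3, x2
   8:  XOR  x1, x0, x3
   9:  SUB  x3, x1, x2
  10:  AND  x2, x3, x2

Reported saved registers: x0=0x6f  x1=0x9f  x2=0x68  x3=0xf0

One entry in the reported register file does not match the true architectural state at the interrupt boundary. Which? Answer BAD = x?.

after  0: x0=0xff x1=0xf0 x2=0x61 x3=0xff  N=1 Z=0
after  1: x0=0xf0 x1=0xf0 x2=0x61 x3=0xff  N=1 Z=0
after  2: x0=0xf0 x1=0xf0 x2=0x61 x3=0x0f  N=0 Z=0
after  3: x0=0x6f x1=0xf0 x2=0x61 x3=0x0f  N=0 Z=0
after  4: x0=0x6f x1=0xff x2=0x61 x3=0x0f  N=1 Z=0
after  5: x0=0x6f x1=0xff x2=0x61 x3=0xf0  N=1 Z=0
after  6: x0=0x6f x1=0x6f x2=0x61 x3=0xf0  N=0 Z=0
after  7: x0=0x6f x1=0x6f x2=0x60 x3=0xf0  N=0 Z=0
after  8: x0=0x6f x1=0x9f x2=0x60 x3=0xf0  N=1 Z=0
-- IRQ taken; context saved, return-PC = 9 --
mismatch: x2: reported 0x68 vs actual 0x60

BAD = x2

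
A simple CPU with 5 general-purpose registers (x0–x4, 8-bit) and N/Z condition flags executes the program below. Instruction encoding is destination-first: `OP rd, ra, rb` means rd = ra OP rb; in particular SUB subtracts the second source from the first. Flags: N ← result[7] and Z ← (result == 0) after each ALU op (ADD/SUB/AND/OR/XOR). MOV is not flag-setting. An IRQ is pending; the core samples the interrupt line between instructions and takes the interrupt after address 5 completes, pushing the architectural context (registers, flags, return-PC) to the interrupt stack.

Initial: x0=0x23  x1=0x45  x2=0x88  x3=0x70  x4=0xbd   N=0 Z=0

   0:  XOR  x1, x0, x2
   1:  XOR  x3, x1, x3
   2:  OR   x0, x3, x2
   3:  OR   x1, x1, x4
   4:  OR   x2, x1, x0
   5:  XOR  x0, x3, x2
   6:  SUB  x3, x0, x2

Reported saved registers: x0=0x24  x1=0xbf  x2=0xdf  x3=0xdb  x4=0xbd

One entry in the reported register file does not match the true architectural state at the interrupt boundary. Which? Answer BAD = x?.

after  0: x0=0x23 x1=0xab x2=0x88 x3=0x70 x4=0xbd  N=1 Z=0
after  1: x0=0x23 x1=0xab x2=0x88 x3=0xdb x4=0xbd  N=1 Z=0
after  2: x0=0xdb x1=0xab x2=0x88 x3=0xdb x4=0xbd  N=1 Z=0
after  3: x0=0xdb x1=0xbf x2=0x88 x3=0xdb x4=0xbd  N=1 Z=0
after  4: x0=0xdb x1=0xbf x2=0xff x3=0xdb x4=0xbd  N=1 Z=0
after  5: x0=0x24 x1=0xbf x2=0xff x3=0xdb x4=0xbd  N=0 Z=0
-- IRQ taken; context saved, return-PC = 6 --
mismatch: x2: reported 0xdf vs actual 0xff

BAD = x2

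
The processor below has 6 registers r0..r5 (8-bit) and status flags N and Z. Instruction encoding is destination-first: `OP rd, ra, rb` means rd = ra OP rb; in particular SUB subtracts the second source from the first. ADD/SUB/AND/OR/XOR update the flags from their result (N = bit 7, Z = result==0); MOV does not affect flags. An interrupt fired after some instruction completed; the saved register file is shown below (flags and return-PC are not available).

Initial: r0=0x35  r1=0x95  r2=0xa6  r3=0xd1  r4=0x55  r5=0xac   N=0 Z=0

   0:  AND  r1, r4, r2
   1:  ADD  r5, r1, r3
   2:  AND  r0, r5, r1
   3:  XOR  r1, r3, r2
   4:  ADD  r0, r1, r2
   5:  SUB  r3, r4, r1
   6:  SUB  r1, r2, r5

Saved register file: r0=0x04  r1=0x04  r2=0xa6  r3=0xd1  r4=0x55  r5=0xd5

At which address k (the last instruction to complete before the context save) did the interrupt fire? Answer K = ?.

K = 2

after  0: r0=0x35 r1=0x04 r2=0xa6 r3=0xd1 r4=0x55 r5=0xac  N=0 Z=0
after  1: r0=0x35 r1=0x04 r2=0xa6 r3=0xd1 r4=0x55 r5=0xd5  N=1 Z=0
after  2: r0=0x04 r1=0x04 r2=0xa6 r3=0xd1 r4=0x55 r5=0xd5  N=0 Z=0
-- IRQ taken; context saved, return-PC = 3 --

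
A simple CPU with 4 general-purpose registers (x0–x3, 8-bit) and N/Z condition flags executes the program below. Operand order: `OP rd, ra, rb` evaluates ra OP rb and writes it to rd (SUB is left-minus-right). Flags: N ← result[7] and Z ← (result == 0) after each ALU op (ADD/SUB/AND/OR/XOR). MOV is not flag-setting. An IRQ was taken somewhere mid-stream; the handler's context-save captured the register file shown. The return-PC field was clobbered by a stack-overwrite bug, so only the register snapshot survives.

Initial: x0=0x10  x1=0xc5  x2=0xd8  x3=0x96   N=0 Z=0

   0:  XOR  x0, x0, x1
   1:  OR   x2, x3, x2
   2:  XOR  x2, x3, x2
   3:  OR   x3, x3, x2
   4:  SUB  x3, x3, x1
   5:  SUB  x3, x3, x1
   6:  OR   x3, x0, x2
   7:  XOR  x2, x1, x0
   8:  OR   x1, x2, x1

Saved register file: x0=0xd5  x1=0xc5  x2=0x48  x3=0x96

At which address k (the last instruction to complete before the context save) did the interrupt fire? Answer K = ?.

K = 2

after  0: x0=0xd5 x1=0xc5 x2=0xd8 x3=0x96  N=1 Z=0
after  1: x0=0xd5 x1=0xc5 x2=0xde x3=0x96  N=1 Z=0
after  2: x0=0xd5 x1=0xc5 x2=0x48 x3=0x96  N=0 Z=0
-- IRQ taken; context saved, return-PC = 3 --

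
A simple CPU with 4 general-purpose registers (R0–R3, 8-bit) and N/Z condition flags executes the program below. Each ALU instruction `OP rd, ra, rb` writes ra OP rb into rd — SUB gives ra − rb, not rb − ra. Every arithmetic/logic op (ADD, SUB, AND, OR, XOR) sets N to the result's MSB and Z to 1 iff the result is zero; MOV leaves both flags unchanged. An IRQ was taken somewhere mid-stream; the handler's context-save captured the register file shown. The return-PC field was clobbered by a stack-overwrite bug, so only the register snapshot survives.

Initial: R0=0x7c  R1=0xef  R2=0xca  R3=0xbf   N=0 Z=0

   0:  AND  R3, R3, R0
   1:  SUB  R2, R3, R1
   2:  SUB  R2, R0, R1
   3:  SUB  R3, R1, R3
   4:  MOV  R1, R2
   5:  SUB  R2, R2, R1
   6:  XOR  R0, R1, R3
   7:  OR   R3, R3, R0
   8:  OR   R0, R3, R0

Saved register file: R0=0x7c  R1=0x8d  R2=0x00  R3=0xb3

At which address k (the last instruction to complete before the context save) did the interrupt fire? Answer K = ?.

after  0: R0=0x7c R1=0xef R2=0xca R3=0x3c  N=0 Z=0
after  1: R0=0x7c R1=0xef R2=0x4d R3=0x3c  N=0 Z=0
after  2: R0=0x7c R1=0xef R2=0x8d R3=0x3c  N=1 Z=0
after  3: R0=0x7c R1=0xef R2=0x8d R3=0xb3  N=1 Z=0
after  4: R0=0x7c R1=0x8d R2=0x8d R3=0xb3  N=1 Z=0
after  5: R0=0x7c R1=0x8d R2=0x00 R3=0xb3  N=0 Z=1
-- IRQ taken; context saved, return-PC = 6 --

K = 5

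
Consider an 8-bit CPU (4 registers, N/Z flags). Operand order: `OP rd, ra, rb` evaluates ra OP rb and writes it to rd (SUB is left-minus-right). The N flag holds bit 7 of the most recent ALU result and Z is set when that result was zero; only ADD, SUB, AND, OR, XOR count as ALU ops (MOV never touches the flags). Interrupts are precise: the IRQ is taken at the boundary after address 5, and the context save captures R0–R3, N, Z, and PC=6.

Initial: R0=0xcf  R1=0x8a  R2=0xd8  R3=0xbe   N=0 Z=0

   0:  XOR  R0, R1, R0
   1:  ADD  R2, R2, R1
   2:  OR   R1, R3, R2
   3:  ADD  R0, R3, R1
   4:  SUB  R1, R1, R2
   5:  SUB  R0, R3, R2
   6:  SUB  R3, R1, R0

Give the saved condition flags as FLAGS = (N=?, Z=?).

after  0: R0=0x45 R1=0x8a R2=0xd8 R3=0xbe  N=0 Z=0
after  1: R0=0x45 R1=0x8a R2=0x62 R3=0xbe  N=0 Z=0
after  2: R0=0x45 R1=0xfe R2=0x62 R3=0xbe  N=1 Z=0
after  3: R0=0xbc R1=0xfe R2=0x62 R3=0xbe  N=1 Z=0
after  4: R0=0xbc R1=0x9c R2=0x62 R3=0xbe  N=1 Z=0
after  5: R0=0x5c R1=0x9c R2=0x62 R3=0xbe  N=0 Z=0
-- IRQ taken; context saved, return-PC = 6 --

FLAGS = (N=0, Z=0)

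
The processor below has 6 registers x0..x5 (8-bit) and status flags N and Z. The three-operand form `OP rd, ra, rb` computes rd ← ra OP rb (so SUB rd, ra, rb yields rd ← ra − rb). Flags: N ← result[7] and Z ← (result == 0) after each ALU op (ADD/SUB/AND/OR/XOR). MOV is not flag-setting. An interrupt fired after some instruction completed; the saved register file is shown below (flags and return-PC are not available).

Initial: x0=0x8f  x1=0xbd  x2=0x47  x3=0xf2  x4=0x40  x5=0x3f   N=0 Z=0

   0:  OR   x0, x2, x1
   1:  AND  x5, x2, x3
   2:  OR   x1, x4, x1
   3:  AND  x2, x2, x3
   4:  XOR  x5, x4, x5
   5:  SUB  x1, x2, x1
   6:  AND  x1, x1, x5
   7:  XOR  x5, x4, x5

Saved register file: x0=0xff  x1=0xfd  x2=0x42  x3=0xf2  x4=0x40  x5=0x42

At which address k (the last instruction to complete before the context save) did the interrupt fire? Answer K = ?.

K = 3

after  0: x0=0xff x1=0xbd x2=0x47 x3=0xf2 x4=0x40 x5=0x3f  N=1 Z=0
after  1: x0=0xff x1=0xbd x2=0x47 x3=0xf2 x4=0x40 x5=0x42  N=0 Z=0
after  2: x0=0xff x1=0xfd x2=0x47 x3=0xf2 x4=0x40 x5=0x42  N=1 Z=0
after  3: x0=0xff x1=0xfd x2=0x42 x3=0xf2 x4=0x40 x5=0x42  N=0 Z=0
-- IRQ taken; context saved, return-PC = 4 --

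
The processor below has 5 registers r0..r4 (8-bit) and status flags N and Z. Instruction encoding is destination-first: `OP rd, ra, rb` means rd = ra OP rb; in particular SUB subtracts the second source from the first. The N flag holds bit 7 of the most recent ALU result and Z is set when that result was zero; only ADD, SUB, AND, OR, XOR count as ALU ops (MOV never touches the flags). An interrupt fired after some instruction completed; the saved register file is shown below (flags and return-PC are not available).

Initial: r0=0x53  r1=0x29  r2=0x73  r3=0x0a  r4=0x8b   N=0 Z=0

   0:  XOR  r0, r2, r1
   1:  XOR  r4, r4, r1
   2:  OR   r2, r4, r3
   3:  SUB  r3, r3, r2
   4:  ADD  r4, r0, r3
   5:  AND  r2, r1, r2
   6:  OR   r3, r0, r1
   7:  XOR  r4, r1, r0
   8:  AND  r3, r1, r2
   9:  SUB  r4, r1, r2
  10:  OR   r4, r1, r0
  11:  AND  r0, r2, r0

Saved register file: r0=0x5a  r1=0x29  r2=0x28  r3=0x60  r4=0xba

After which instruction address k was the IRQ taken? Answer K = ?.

K = 5

after  0: r0=0x5a r1=0x29 r2=0x73 r3=0x0a r4=0x8b  N=0 Z=0
after  1: r0=0x5a r1=0x29 r2=0x73 r3=0x0a r4=0xa2  N=1 Z=0
after  2: r0=0x5a r1=0x29 r2=0xaa r3=0x0a r4=0xa2  N=1 Z=0
after  3: r0=0x5a r1=0x29 r2=0xaa r3=0x60 r4=0xa2  N=0 Z=0
after  4: r0=0x5a r1=0x29 r2=0xaa r3=0x60 r4=0xba  N=1 Z=0
after  5: r0=0x5a r1=0x29 r2=0x28 r3=0x60 r4=0xba  N=0 Z=0
-- IRQ taken; context saved, return-PC = 6 --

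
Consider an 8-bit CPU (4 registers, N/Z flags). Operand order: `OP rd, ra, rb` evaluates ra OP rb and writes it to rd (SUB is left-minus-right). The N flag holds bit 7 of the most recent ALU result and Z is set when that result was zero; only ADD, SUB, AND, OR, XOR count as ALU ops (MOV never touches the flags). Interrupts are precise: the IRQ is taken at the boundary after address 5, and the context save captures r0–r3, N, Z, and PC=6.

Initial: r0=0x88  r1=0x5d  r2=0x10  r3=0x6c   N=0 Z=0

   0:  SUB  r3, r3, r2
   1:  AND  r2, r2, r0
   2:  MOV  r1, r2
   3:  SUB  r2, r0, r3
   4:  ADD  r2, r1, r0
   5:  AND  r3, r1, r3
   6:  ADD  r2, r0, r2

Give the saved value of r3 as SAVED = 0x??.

after  0: r0=0x88 r1=0x5d r2=0x10 r3=0x5c  N=0 Z=0
after  1: r0=0x88 r1=0x5d r2=0x00 r3=0x5c  N=0 Z=1
after  2: r0=0x88 r1=0x00 r2=0x00 r3=0x5c  N=0 Z=1
after  3: r0=0x88 r1=0x00 r2=0x2c r3=0x5c  N=0 Z=0
after  4: r0=0x88 r1=0x00 r2=0x88 r3=0x5c  N=1 Z=0
after  5: r0=0x88 r1=0x00 r2=0x88 r3=0x00  N=0 Z=1
-- IRQ taken; context saved, return-PC = 6 --

SAVED = 0x00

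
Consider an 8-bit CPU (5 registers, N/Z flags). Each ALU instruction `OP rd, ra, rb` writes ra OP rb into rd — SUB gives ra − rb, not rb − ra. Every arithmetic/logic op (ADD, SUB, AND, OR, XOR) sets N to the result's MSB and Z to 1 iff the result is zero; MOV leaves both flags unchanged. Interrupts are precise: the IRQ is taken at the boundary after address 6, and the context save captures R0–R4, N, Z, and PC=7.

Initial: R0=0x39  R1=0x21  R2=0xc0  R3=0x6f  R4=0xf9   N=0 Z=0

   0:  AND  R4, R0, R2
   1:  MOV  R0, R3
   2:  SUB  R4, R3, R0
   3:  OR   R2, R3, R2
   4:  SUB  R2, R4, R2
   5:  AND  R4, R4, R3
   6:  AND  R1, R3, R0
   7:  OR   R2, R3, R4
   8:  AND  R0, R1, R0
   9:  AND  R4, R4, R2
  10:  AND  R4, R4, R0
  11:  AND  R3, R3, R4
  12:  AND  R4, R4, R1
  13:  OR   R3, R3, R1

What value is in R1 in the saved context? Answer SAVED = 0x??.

SAVED = 0x6f

after  0: R0=0x39 R1=0x21 R2=0xc0 R3=0x6f R4=0x00  N=0 Z=1
after  1: R0=0x6f R1=0x21 R2=0xc0 R3=0x6f R4=0x00  N=0 Z=1
after  2: R0=0x6f R1=0x21 R2=0xc0 R3=0x6f R4=0x00  N=0 Z=1
after  3: R0=0x6f R1=0x21 R2=0xef R3=0x6f R4=0x00  N=1 Z=0
after  4: R0=0x6f R1=0x21 R2=0x11 R3=0x6f R4=0x00  N=0 Z=0
after  5: R0=0x6f R1=0x21 R2=0x11 R3=0x6f R4=0x00  N=0 Z=1
after  6: R0=0x6f R1=0x6f R2=0x11 R3=0x6f R4=0x00  N=0 Z=0
-- IRQ taken; context saved, return-PC = 7 --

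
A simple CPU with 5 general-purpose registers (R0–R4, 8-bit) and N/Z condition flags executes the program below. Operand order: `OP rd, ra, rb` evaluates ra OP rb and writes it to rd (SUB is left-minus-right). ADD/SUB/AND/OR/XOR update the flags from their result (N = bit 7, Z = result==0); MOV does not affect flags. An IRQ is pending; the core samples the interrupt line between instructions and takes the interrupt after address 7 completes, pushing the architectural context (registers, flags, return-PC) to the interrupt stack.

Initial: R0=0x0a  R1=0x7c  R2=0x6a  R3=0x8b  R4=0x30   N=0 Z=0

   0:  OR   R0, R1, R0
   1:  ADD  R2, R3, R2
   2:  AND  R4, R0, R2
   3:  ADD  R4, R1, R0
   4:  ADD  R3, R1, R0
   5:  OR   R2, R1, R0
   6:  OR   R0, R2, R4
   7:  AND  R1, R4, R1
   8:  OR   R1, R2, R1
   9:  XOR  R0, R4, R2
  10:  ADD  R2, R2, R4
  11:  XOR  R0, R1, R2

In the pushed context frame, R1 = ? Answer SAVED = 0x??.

SAVED = 0x78

after  0: R0=0x7e R1=0x7c R2=0x6a R3=0x8b R4=0x30  N=0 Z=0
after  1: R0=0x7e R1=0x7c R2=0xf5 R3=0x8b R4=0x30  N=1 Z=0
after  2: R0=0x7e R1=0x7c R2=0xf5 R3=0x8b R4=0x74  N=0 Z=0
after  3: R0=0x7e R1=0x7c R2=0xf5 R3=0x8b R4=0xfa  N=1 Z=0
after  4: R0=0x7e R1=0x7c R2=0xf5 R3=0xfa R4=0xfa  N=1 Z=0
after  5: R0=0x7e R1=0x7c R2=0x7e R3=0xfa R4=0xfa  N=0 Z=0
after  6: R0=0xfe R1=0x7c R2=0x7e R3=0xfa R4=0xfa  N=1 Z=0
after  7: R0=0xfe R1=0x78 R2=0x7e R3=0xfa R4=0xfa  N=0 Z=0
-- IRQ taken; context saved, return-PC = 8 --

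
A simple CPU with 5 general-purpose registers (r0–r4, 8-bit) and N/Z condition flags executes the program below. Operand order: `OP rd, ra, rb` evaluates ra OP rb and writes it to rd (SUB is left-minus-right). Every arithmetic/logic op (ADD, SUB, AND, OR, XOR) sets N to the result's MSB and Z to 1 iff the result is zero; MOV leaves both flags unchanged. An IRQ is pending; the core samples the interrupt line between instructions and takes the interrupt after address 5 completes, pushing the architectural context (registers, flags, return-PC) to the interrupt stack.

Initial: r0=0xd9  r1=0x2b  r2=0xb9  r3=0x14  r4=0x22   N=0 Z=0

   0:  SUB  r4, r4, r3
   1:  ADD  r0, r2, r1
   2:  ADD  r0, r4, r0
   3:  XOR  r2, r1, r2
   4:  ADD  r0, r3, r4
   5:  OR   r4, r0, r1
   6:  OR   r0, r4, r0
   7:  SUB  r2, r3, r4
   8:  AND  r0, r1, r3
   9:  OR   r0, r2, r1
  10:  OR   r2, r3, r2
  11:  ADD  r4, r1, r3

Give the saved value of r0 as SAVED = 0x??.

SAVED = 0x22

after  0: r0=0xd9 r1=0x2b r2=0xb9 r3=0x14 r4=0x0e  N=0 Z=0
after  1: r0=0xe4 r1=0x2b r2=0xb9 r3=0x14 r4=0x0e  N=1 Z=0
after  2: r0=0xf2 r1=0x2b r2=0xb9 r3=0x14 r4=0x0e  N=1 Z=0
after  3: r0=0xf2 r1=0x2b r2=0x92 r3=0x14 r4=0x0e  N=1 Z=0
after  4: r0=0x22 r1=0x2b r2=0x92 r3=0x14 r4=0x0e  N=0 Z=0
after  5: r0=0x22 r1=0x2b r2=0x92 r3=0x14 r4=0x2b  N=0 Z=0
-- IRQ taken; context saved, return-PC = 6 --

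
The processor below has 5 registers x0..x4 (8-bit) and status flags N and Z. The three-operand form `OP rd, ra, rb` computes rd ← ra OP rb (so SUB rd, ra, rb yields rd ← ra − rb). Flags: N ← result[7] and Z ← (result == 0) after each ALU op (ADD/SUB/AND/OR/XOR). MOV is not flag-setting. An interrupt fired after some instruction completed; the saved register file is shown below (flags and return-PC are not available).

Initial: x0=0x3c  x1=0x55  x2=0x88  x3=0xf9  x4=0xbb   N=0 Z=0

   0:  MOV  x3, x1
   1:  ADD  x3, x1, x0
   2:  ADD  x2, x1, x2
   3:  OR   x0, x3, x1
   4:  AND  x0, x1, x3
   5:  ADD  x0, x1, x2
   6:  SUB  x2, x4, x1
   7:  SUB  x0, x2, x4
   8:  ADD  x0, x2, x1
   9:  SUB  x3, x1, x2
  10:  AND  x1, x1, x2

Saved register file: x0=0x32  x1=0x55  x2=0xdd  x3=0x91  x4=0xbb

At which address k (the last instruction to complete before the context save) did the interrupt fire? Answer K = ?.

K = 5

after  0: x0=0x3c x1=0x55 x2=0x88 x3=0x55 x4=0xbb  N=0 Z=0
after  1: x0=0x3c x1=0x55 x2=0x88 x3=0x91 x4=0xbb  N=1 Z=0
after  2: x0=0x3c x1=0x55 x2=0xdd x3=0x91 x4=0xbb  N=1 Z=0
after  3: x0=0xd5 x1=0x55 x2=0xdd x3=0x91 x4=0xbb  N=1 Z=0
after  4: x0=0x11 x1=0x55 x2=0xdd x3=0x91 x4=0xbb  N=0 Z=0
after  5: x0=0x32 x1=0x55 x2=0xdd x3=0x91 x4=0xbb  N=0 Z=0
-- IRQ taken; context saved, return-PC = 6 --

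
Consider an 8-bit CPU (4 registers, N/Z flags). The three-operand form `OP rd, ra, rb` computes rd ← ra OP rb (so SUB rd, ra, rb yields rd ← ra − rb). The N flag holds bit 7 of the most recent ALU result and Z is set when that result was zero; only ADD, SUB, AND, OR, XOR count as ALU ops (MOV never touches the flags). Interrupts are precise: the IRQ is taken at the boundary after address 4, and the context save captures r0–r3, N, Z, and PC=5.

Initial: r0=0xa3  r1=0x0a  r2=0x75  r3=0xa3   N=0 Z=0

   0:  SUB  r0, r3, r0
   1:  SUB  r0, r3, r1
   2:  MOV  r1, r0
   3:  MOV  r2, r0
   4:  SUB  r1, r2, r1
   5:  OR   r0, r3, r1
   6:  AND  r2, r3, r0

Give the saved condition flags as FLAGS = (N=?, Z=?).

after  0: r0=0x00 r1=0x0a r2=0x75 r3=0xa3  N=0 Z=1
after  1: r0=0x99 r1=0x0a r2=0x75 r3=0xa3  N=1 Z=0
after  2: r0=0x99 r1=0x99 r2=0x75 r3=0xa3  N=1 Z=0
after  3: r0=0x99 r1=0x99 r2=0x99 r3=0xa3  N=1 Z=0
after  4: r0=0x99 r1=0x00 r2=0x99 r3=0xa3  N=0 Z=1
-- IRQ taken; context saved, return-PC = 5 --

FLAGS = (N=0, Z=1)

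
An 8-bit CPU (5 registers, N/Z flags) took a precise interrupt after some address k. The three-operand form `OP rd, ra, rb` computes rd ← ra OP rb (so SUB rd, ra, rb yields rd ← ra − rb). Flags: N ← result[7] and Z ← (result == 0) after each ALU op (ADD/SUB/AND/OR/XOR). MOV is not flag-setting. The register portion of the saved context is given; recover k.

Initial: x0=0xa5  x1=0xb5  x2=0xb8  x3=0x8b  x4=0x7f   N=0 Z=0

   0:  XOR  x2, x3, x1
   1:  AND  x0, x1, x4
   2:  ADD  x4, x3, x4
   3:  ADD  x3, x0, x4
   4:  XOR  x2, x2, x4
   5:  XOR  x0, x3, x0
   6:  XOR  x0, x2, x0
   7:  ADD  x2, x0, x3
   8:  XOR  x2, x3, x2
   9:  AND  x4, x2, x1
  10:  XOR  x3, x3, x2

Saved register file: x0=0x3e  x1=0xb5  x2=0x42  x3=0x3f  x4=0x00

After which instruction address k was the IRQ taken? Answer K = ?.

after  0: x0=0xa5 x1=0xb5 x2=0x3e x3=0x8b x4=0x7f  N=0 Z=0
after  1: x0=0x35 x1=0xb5 x2=0x3e x3=0x8b x4=0x7f  N=0 Z=0
after  2: x0=0x35 x1=0xb5 x2=0x3e x3=0x8b x4=0x0a  N=0 Z=0
after  3: x0=0x35 x1=0xb5 x2=0x3e x3=0x3f x4=0x0a  N=0 Z=0
after  4: x0=0x35 x1=0xb5 x2=0x34 x3=0x3f x4=0x0a  N=0 Z=0
after  5: x0=0x0a x1=0xb5 x2=0x34 x3=0x3f x4=0x0a  N=0 Z=0
after  6: x0=0x3e x1=0xb5 x2=0x34 x3=0x3f x4=0x0a  N=0 Z=0
after  7: x0=0x3e x1=0xb5 x2=0x7d x3=0x3f x4=0x0a  N=0 Z=0
after  8: x0=0x3e x1=0xb5 x2=0x42 x3=0x3f x4=0x0a  N=0 Z=0
after  9: x0=0x3e x1=0xb5 x2=0x42 x3=0x3f x4=0x00  N=0 Z=1
-- IRQ taken; context saved, return-PC = 10 --

K = 9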